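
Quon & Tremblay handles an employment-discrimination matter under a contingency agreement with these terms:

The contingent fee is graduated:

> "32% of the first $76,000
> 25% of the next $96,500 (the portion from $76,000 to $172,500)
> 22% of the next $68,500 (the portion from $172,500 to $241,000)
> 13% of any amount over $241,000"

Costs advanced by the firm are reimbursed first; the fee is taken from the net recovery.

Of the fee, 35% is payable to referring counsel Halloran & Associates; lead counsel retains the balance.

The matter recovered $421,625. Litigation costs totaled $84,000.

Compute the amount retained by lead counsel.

Fee base (net of costs): $421,625 − $84,000 = $337,625
First $76,000 at 32% = $24,320.00
Next $96,500 at 25% = $24,125.00
Next $68,500 at 22% = $15,070.00
Remaining $96,625 at 13% = $12,561.25
Fee: $24,320.00 + $24,125.00 + $15,070.00 + $12,561.25 = $76,076.25
Referral share: 35% of $76,076.25 = $26,626.69; lead counsel retains $76,076.25 − $26,626.69 = $49,449.56.

$49,449.56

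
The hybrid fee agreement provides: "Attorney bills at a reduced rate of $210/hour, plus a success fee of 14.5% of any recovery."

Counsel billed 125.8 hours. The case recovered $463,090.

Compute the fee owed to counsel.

$93,566.05

Hourly: 125.8 × $210 = $26,418.00
Success fee: 14.5% of $463,090 = $67,148.05
Total: $26,418.00 + $67,148.05 = $93,566.05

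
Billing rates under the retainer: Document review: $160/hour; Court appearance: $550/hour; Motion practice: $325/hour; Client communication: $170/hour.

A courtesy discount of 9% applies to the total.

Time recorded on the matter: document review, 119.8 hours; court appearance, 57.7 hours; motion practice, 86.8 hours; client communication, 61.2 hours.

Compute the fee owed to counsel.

Document review: 119.8 × $160 = $19,168.00
Court appearance: 57.7 × $550 = $31,735.00
Motion practice: 86.8 × $325 = $28,210.00
Client communication: 61.2 × $170 = $10,404.00
Subtotal: $89,517.00
Less 9% discount: −$8,056.53
Total: $89,517.00 − $8,056.53 = $81,460.47

$81,460.47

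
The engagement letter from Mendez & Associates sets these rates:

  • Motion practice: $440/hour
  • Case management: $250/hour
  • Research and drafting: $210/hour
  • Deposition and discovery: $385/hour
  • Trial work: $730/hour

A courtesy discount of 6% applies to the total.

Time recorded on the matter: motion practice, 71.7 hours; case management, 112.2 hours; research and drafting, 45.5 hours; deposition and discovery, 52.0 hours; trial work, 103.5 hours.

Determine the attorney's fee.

$154,844.32

Motion practice: 71.7 × $440 = $31,548.00
Case management: 112.2 × $250 = $28,050.00
Research and drafting: 45.5 × $210 = $9,555.00
Deposition and discovery: 52.0 × $385 = $20,020.00
Trial work: 103.5 × $730 = $75,555.00
Subtotal: $164,728.00
Less 6% discount: −$9,883.68
Total: $164,728.00 − $9,883.68 = $154,844.32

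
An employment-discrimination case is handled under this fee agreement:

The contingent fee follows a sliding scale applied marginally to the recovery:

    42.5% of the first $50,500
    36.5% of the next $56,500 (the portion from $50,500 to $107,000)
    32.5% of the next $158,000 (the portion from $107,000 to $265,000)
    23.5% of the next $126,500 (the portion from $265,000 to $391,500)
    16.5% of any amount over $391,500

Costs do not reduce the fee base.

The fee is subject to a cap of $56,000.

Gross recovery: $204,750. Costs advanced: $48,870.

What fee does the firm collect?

$56,000.00

Fee base is the gross recovery, $204,750; costs are reimbursed separately.
First $50,500 at 42.5% = $21,462.50
Next $56,500 at 36.5% = $20,622.50
Remaining $97,750 at 32.5% = $31,768.75
Fee: $21,462.50 + $20,622.50 + $31,768.75 = $73,853.75
$73,853.75 exceeds the $56,000 cap, so the fee is capped at $56,000.00.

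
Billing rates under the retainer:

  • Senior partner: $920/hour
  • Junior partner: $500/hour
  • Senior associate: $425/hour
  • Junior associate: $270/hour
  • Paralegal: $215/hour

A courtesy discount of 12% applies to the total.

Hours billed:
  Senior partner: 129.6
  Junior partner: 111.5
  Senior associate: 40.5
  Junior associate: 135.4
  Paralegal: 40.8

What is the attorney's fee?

$209,021.56

Senior partner: 129.6 × $920 = $119,232.00
Junior partner: 111.5 × $500 = $55,750.00
Senior associate: 40.5 × $425 = $17,212.50
Junior associate: 135.4 × $270 = $36,558.00
Paralegal: 40.8 × $215 = $8,772.00
Subtotal: $237,524.50
Less 12% discount: −$28,502.94
Total: $237,524.50 − $28,502.94 = $209,021.56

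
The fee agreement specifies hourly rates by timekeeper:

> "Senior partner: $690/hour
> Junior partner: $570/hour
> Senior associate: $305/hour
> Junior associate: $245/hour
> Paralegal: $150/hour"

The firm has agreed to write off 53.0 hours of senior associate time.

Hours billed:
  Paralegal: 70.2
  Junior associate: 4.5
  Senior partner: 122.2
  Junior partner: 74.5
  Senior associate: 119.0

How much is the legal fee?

$158,545.50

Senior partner: 122.2 × $690 = $84,318.00
Junior partner: 74.5 × $570 = $42,465.00
Senior associate: 119.0 × $305 = $36,295.00
Junior associate: 4.5 × $245 = $1,102.50
Paralegal: 70.2 × $150 = $10,530.00
Subtotal: $174,710.50
Write-off: 53.0 × $305 = $16,165.00
Total: $174,710.50 − $16,165.00 = $158,545.50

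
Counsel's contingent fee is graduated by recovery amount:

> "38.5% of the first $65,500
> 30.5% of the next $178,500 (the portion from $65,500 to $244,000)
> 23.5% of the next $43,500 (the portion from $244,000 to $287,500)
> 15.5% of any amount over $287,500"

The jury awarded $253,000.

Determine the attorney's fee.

$81,775.00

First $65,500 at 38.5% = $25,217.50
Next $178,500 at 30.5% = $54,442.50
Remaining $9,000 at 23.5% = $2,115.00
Fee: $25,217.50 + $54,442.50 + $2,115.00 = $81,775.00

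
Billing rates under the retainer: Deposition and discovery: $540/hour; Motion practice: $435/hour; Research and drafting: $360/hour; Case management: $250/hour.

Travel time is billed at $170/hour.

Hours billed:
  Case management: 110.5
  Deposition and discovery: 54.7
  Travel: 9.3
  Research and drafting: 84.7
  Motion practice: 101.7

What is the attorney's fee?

$133,475.50

Deposition and discovery: 54.7 × $540 = $29,538.00
Motion practice: 101.7 × $435 = $44,239.50
Research and drafting: 84.7 × $360 = $30,492.00
Case management: 110.5 × $250 = $27,625.00
Subtotal: $29,538.00 + $44,239.50 + $30,492.00 + $27,625.00 = $131,894.50
Travel: 9.3 × $170 = $1,581.00
Total: $131,894.50 + $1,581.00 = $133,475.50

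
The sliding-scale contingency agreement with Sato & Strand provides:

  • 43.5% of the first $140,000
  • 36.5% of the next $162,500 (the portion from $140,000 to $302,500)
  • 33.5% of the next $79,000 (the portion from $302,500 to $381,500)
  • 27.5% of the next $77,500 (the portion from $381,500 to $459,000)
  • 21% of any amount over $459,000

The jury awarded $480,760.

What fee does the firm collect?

First $140,000 at 43.5% = $60,900.00
Next $162,500 at 36.5% = $59,312.50
Next $79,000 at 33.5% = $26,465.00
Next $77,500 at 27.5% = $21,312.50
Remaining $21,760 at 21% = $4,569.60
Fee: $60,900.00 + $59,312.50 + $26,465.00 + $21,312.50 + $4,569.60 = $172,559.60

$172,559.60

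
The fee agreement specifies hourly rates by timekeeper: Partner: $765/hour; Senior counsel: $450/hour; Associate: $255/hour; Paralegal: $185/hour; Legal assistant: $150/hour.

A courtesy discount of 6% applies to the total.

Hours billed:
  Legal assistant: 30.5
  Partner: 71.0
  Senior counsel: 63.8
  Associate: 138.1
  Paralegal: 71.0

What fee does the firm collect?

Partner: 71.0 × $765 = $54,315.00
Senior counsel: 63.8 × $450 = $28,710.00
Associate: 138.1 × $255 = $35,215.50
Paralegal: 71.0 × $185 = $13,135.00
Legal assistant: 30.5 × $150 = $4,575.00
Subtotal: $135,950.50
Less 6% discount: −$8,157.03
Total: $135,950.50 − $8,157.03 = $127,793.47

$127,793.47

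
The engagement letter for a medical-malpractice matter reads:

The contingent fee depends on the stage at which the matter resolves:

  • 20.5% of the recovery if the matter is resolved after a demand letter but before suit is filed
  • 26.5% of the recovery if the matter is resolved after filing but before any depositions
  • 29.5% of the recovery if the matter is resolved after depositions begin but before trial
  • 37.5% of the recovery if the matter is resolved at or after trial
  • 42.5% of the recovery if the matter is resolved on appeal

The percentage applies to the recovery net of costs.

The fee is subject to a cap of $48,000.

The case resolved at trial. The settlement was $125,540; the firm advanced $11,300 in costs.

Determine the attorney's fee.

$42,840.00

Fee base (net of costs): $125,540 − $11,300 = $114,240
The matter resolved at trial, so the 37.5% rate applies.
$114,240 × 37.5% = $42,840.00
$42,840.00 is under the $48,000 cap.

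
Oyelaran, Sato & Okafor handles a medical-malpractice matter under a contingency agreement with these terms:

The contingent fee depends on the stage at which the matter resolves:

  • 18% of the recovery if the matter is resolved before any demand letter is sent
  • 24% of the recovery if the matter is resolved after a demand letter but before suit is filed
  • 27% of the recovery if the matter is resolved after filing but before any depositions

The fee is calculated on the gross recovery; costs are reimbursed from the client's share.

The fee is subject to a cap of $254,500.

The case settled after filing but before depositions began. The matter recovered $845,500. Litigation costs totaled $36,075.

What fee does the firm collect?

Fee base is the gross recovery, $845,500; costs are reimbursed separately.
The matter settled after filing but before depositions began, so the 27% rate applies.
$845,500 × 27% = $228,285.00
$228,285.00 is under the $254,500 cap.

$228,285.00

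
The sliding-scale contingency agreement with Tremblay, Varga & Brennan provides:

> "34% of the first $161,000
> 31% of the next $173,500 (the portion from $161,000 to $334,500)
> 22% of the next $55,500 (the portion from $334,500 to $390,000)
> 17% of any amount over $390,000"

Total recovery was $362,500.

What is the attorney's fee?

$114,685.00

First $161,000 at 34% = $54,740.00
Next $173,500 at 31% = $53,785.00
Remaining $28,000 at 22% = $6,160.00
Fee: $54,740.00 + $53,785.00 + $6,160.00 = $114,685.00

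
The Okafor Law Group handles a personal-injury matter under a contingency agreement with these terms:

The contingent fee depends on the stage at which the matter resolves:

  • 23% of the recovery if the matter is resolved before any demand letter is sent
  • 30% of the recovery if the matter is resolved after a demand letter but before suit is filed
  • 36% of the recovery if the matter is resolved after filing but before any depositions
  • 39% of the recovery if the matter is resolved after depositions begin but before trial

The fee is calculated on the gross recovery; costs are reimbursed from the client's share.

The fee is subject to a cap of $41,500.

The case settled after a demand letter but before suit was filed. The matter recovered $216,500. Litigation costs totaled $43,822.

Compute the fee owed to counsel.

$41,500.00

Fee base is the gross recovery, $216,500; costs are reimbursed separately.
The matter settled after a demand letter but before suit was filed, so the 30% rate applies.
$216,500 × 30% = $64,950.00
$64,950.00 exceeds the $41,500 cap, so the fee is capped at $41,500.00.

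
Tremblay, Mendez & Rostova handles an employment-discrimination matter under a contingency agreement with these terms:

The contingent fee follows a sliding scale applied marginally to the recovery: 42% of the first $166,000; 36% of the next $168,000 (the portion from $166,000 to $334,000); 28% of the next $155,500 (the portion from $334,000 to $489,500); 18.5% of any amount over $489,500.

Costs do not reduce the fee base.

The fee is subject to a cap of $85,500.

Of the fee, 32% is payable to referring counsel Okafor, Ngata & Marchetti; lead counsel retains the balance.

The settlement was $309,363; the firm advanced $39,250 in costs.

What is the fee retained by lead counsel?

$58,140.00

Fee base is the gross recovery, $309,363; costs are reimbursed separately.
First $166,000 at 42% = $69,720.00
Remaining $143,363 at 36% = $51,610.68
Fee: $69,720.00 + $51,610.68 = $121,330.68
$121,330.68 exceeds the $85,500 cap, so the fee is capped at $85,500.00.
Referral share: 32% of $85,500.00 = $27,360.00; lead counsel retains $85,500.00 − $27,360.00 = $58,140.00.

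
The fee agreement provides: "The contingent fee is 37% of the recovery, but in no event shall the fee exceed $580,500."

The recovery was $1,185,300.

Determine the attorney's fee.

$438,561.00

37% of $1,185,300 = $438,561.00
That is under the $580,500 cap.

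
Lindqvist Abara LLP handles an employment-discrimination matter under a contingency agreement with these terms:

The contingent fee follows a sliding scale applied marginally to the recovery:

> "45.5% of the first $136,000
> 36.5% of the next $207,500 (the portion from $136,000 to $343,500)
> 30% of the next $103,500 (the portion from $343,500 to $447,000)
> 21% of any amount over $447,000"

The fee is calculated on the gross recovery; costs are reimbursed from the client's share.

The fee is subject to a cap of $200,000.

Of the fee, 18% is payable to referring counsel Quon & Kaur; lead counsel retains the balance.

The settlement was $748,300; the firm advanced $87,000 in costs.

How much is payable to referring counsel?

$36,000.00

Fee base is the gross recovery, $748,300; costs are reimbursed separately.
First $136,000 at 45.5% = $61,880.00
Next $207,500 at 36.5% = $75,737.50
Next $103,500 at 30% = $31,050.00
Remaining $301,300 at 21% = $63,273.00
Fee: $61,880.00 + $75,737.50 + $31,050.00 + $63,273.00 = $231,940.50
$231,940.50 exceeds the $200,000 cap, so the fee is capped at $200,000.00.
Referral share: 18% of $200,000.00 = $36,000.00; lead counsel retains $200,000.00 − $36,000.00 = $164,000.00.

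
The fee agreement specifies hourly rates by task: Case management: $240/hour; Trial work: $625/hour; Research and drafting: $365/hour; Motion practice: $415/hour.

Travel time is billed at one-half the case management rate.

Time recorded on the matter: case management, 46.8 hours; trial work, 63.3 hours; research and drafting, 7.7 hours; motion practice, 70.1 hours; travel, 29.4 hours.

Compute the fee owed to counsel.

Case management: 46.8 × $240 = $11,232.00
Trial work: 63.3 × $625 = $39,562.50
Research and drafting: 7.7 × $365 = $2,810.50
Motion practice: 70.1 × $415 = $29,091.50
Subtotal: $11,232.00 + $39,562.50 + $2,810.50 + $29,091.50 = $82,696.50
Travel: 29.4 × ($240 ÷ 2) = 29.4 × $120.00 = $3,528.00
Total: $82,696.50 + $3,528.00 = $86,224.50

$86,224.50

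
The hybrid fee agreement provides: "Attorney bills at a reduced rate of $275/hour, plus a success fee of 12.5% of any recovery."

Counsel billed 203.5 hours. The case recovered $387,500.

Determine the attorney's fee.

Hourly: 203.5 × $275 = $55,962.50
Success fee: 12.5% of $387,500 = $48,437.50
Total: $55,962.50 + $48,437.50 = $104,400.00

$104,400.00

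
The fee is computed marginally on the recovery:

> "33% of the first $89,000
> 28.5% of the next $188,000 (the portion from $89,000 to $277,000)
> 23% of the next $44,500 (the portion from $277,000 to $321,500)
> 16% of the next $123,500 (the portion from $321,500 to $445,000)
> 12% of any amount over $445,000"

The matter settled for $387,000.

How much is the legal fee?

First $89,000 at 33% = $29,370.00
Next $188,000 at 28.5% = $53,580.00
Next $44,500 at 23% = $10,235.00
Remaining $65,500 at 16% = $10,480.00
Fee: $29,370.00 + $53,580.00 + $10,235.00 + $10,480.00 = $103,665.00

$103,665.00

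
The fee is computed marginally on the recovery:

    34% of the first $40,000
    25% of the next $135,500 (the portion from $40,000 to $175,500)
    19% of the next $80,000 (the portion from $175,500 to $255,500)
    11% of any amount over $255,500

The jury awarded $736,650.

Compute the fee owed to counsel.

$115,601.50

First $40,000 at 34% = $13,600.00
Next $135,500 at 25% = $33,875.00
Next $80,000 at 19% = $15,200.00
Remaining $481,150 at 11% = $52,926.50
Fee: $13,600.00 + $33,875.00 + $15,200.00 + $52,926.50 = $115,601.50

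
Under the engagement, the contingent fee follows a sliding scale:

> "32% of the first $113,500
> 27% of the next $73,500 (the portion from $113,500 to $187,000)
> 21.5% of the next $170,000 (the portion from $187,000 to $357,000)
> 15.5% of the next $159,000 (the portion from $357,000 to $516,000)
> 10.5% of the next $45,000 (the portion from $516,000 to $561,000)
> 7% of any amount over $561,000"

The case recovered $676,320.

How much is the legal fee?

First $113,500 at 32% = $36,320.00
Next $73,500 at 27% = $19,845.00
Next $170,000 at 21.5% = $36,550.00
Next $159,000 at 15.5% = $24,645.00
Next $45,000 at 10.5% = $4,725.00
Remaining $115,320 at 7% = $8,072.40
Fee: $36,320.00 + $19,845.00 + $36,550.00 + $24,645.00 + $4,725.00 + $8,072.40 = $130,157.40

$130,157.40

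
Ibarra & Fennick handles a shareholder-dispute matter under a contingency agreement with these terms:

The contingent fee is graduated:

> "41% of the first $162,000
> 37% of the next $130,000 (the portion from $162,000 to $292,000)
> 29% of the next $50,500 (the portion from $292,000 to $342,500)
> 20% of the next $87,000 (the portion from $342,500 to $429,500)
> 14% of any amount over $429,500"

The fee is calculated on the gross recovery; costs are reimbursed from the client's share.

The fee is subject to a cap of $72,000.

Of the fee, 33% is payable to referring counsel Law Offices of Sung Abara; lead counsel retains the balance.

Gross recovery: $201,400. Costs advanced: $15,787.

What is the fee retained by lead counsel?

$48,240.00

Fee base is the gross recovery, $201,400; costs are reimbursed separately.
First $162,000 at 41% = $66,420.00
Remaining $39,400 at 37% = $14,578.00
Fee: $66,420.00 + $14,578.00 = $80,998.00
$80,998.00 exceeds the $72,000 cap, so the fee is capped at $72,000.00.
Referral share: 33% of $72,000.00 = $23,760.00; lead counsel retains $72,000.00 − $23,760.00 = $48,240.00.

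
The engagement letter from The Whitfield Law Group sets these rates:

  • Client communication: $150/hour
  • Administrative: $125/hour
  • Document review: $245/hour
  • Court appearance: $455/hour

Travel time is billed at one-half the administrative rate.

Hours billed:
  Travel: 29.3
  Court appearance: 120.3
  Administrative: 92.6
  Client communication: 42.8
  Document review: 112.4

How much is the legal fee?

Client communication: 42.8 × $150 = $6,420.00
Administrative: 92.6 × $125 = $11,575.00
Document review: 112.4 × $245 = $27,538.00
Court appearance: 120.3 × $455 = $54,736.50
Subtotal: $6,420.00 + $11,575.00 + $27,538.00 + $54,736.50 = $100,269.50
Travel: 29.3 × ($125 ÷ 2) = 29.3 × $62.50 = $1,831.25
Total: $100,269.50 + $1,831.25 = $102,100.75

$102,100.75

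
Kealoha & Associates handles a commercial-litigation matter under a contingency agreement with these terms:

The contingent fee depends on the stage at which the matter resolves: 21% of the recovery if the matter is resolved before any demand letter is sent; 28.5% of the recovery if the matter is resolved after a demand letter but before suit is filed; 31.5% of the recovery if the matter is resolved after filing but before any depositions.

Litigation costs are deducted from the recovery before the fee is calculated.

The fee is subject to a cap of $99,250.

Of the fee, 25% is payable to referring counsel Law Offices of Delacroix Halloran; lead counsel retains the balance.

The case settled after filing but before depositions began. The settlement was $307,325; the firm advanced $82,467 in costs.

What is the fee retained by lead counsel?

$53,122.70

Fee base (net of costs): $307,325 − $82,467 = $224,858
The matter settled after filing but before depositions began, so the 31.5% rate applies.
$224,858 × 31.5% = $70,830.27
$70,830.27 is under the $99,250 cap.
Referral share: 25% of $70,830.27 = $17,707.57; lead counsel retains $70,830.27 − $17,707.57 = $53,122.70.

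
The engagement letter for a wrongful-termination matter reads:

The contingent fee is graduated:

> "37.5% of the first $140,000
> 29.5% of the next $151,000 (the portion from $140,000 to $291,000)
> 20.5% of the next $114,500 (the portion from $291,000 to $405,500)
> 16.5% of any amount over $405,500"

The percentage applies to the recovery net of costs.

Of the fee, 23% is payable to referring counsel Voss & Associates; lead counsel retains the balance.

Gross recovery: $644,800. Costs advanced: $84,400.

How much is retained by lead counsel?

$112,478.52

Fee base (net of costs): $644,800 − $84,400 = $560,400
First $140,000 at 37.5% = $52,500.00
Next $151,000 at 29.5% = $44,545.00
Next $114,500 at 20.5% = $23,472.50
Remaining $154,900 at 16.5% = $25,558.50
Fee: $52,500.00 + $44,545.00 + $23,472.50 + $25,558.50 = $146,076.00
Referral share: 23% of $146,076.00 = $33,597.48; lead counsel retains $146,076.00 − $33,597.48 = $112,478.52.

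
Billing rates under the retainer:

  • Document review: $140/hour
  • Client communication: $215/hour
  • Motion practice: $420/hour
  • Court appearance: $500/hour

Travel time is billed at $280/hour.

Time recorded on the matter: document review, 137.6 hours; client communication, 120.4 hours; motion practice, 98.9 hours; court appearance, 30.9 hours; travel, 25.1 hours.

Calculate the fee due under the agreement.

$109,166.00

Document review: 137.6 × $140 = $19,264.00
Client communication: 120.4 × $215 = $25,886.00
Motion practice: 98.9 × $420 = $41,538.00
Court appearance: 30.9 × $500 = $15,450.00
Subtotal: $19,264.00 + $25,886.00 + $41,538.00 + $15,450.00 = $102,138.00
Travel: 25.1 × $280 = $7,028.00
Total: $102,138.00 + $7,028.00 = $109,166.00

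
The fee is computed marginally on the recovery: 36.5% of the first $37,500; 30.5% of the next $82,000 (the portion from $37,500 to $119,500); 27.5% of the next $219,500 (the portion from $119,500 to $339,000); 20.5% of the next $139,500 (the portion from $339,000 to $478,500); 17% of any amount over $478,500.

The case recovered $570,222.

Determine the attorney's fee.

$143,250.24

First $37,500 at 36.5% = $13,687.50
Next $82,000 at 30.5% = $25,010.00
Next $219,500 at 27.5% = $60,362.50
Next $139,500 at 20.5% = $28,597.50
Remaining $91,722 at 17% = $15,592.74
Fee: $13,687.50 + $25,010.00 + $60,362.50 + $28,597.50 + $15,592.74 = $143,250.24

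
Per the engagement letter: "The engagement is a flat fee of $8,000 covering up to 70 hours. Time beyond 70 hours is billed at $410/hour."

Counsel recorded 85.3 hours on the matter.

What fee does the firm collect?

Flat fee: $8,000.00
Excess hours: 85.3 − 70 = 15.3
Overrun: 15.3 × $410 = $6,273.00
Total: $8,000.00 + $6,273.00 = $14,273.00

$14,273.00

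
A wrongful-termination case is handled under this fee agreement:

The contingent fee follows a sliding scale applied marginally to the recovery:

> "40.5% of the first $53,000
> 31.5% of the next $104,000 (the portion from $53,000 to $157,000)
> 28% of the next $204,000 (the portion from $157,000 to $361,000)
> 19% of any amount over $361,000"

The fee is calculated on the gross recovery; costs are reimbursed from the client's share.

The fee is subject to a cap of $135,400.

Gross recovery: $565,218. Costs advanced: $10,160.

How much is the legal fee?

Fee base is the gross recovery, $565,218; costs are reimbursed separately.
First $53,000 at 40.5% = $21,465.00
Next $104,000 at 31.5% = $32,760.00
Next $204,000 at 28% = $57,120.00
Remaining $204,218 at 19% = $38,801.42
Fee: $21,465.00 + $32,760.00 + $57,120.00 + $38,801.42 = $150,146.42
$150,146.42 exceeds the $135,400 cap, so the fee is capped at $135,400.00.

$135,400.00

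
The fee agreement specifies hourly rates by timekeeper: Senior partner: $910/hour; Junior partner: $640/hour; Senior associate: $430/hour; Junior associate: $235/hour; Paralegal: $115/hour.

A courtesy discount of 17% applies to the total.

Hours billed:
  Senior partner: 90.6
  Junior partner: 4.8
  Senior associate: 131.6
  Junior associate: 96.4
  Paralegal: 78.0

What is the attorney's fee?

Senior partner: 90.6 × $910 = $82,446.00
Junior partner: 4.8 × $640 = $3,072.00
Senior associate: 131.6 × $430 = $56,588.00
Junior associate: 96.4 × $235 = $22,654.00
Paralegal: 78.0 × $115 = $8,970.00
Subtotal: $173,730.00
Less 17% discount: −$29,534.10
Total: $173,730.00 − $29,534.10 = $144,195.90

$144,195.90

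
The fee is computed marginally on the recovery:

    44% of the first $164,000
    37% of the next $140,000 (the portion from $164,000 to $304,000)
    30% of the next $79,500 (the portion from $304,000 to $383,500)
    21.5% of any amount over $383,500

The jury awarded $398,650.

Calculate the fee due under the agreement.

$151,067.25

First $164,000 at 44% = $72,160.00
Next $140,000 at 37% = $51,800.00
Next $79,500 at 30% = $23,850.00
Remaining $15,150 at 21.5% = $3,257.25
Fee: $72,160.00 + $51,800.00 + $23,850.00 + $3,257.25 = $151,067.25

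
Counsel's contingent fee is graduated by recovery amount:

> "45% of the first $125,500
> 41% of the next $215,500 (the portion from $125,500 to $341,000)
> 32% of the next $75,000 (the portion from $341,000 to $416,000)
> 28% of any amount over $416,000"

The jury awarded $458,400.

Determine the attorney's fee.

First $125,500 at 45% = $56,475.00
Next $215,500 at 41% = $88,355.00
Next $75,000 at 32% = $24,000.00
Remaining $42,400 at 28% = $11,872.00
Fee: $56,475.00 + $88,355.00 + $24,000.00 + $11,872.00 = $180,702.00

$180,702.00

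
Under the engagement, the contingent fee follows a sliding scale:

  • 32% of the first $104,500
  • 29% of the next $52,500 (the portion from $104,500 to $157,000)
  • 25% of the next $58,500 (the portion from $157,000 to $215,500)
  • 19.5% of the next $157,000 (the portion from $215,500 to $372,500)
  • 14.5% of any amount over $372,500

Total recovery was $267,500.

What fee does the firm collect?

First $104,500 at 32% = $33,440.00
Next $52,500 at 29% = $15,225.00
Next $58,500 at 25% = $14,625.00
Remaining $52,000 at 19.5% = $10,140.00
Fee: $33,440.00 + $15,225.00 + $14,625.00 + $10,140.00 = $73,430.00

$73,430.00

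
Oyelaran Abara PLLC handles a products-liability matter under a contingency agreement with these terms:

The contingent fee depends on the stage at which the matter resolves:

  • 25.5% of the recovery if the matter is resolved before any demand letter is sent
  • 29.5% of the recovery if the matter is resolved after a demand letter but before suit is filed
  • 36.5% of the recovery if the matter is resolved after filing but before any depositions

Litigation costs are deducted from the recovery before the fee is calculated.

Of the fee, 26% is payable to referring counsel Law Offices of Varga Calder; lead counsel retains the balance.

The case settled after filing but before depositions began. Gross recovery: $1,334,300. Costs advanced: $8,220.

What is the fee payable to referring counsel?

$125,844.99

Fee base (net of costs): $1,334,300 − $8,220 = $1,326,080
The matter settled after filing but before depositions began, so the 36.5% rate applies.
$1,326,080 × 36.5% = $484,019.20
Referral share: 26% of $484,019.20 = $125,844.99; lead counsel retains $484,019.20 − $125,844.99 = $358,174.21.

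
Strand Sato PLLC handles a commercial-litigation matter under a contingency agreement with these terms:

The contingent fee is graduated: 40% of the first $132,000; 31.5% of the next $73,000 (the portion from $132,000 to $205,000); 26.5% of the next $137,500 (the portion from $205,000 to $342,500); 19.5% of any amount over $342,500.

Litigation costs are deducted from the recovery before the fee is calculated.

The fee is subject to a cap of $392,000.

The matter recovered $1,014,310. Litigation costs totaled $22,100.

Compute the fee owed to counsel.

Fee base (net of costs): $1,014,310 − $22,100 = $992,210
First $132,000 at 40% = $52,800.00
Next $73,000 at 31.5% = $22,995.00
Next $137,500 at 26.5% = $36,437.50
Remaining $649,710 at 19.5% = $126,693.45
Fee: $52,800.00 + $22,995.00 + $36,437.50 + $126,693.45 = $238,925.95
$238,925.95 is under the $392,000 cap.

$238,925.95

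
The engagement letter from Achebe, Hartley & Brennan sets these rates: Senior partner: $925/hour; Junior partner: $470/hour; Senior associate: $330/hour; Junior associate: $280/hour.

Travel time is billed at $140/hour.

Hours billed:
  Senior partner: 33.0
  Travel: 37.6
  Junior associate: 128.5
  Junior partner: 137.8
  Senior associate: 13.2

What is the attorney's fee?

$140,891.00

Senior partner: 33.0 × $925 = $30,525.00
Junior partner: 137.8 × $470 = $64,766.00
Senior associate: 13.2 × $330 = $4,356.00
Junior associate: 128.5 × $280 = $35,980.00
Subtotal: $30,525.00 + $64,766.00 + $4,356.00 + $35,980.00 = $135,627.00
Travel: 37.6 × $140 = $5,264.00
Total: $135,627.00 + $5,264.00 = $140,891.00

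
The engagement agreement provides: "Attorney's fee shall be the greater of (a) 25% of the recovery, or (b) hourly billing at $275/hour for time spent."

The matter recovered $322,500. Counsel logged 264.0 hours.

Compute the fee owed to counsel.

(a) 25% of $322,500 = $80,625.00
(b) 264.0 × $275 = $72,600.00
The greater is (a): $80,625.00.

$80,625.00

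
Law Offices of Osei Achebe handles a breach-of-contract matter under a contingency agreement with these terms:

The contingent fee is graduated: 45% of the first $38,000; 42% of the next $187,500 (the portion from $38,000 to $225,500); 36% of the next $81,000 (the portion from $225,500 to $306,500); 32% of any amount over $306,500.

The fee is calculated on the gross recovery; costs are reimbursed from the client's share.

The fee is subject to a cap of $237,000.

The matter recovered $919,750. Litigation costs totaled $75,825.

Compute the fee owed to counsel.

$237,000.00

Fee base is the gross recovery, $919,750; costs are reimbursed separately.
First $38,000 at 45% = $17,100.00
Next $187,500 at 42% = $78,750.00
Next $81,000 at 36% = $29,160.00
Remaining $613,250 at 32% = $196,240.00
Fee: $17,100.00 + $78,750.00 + $29,160.00 + $196,240.00 = $321,250.00
$321,250.00 exceeds the $237,000 cap, so the fee is capped at $237,000.00.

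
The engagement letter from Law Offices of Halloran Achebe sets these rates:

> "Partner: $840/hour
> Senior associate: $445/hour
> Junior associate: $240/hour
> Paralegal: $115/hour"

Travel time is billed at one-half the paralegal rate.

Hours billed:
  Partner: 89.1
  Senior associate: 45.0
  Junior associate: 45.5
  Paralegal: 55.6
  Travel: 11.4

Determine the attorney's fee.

Partner: 89.1 × $840 = $74,844.00
Senior associate: 45.0 × $445 = $20,025.00
Junior associate: 45.5 × $240 = $10,920.00
Paralegal: 55.6 × $115 = $6,394.00
Subtotal: $74,844.00 + $20,025.00 + $10,920.00 + $6,394.00 = $112,183.00
Travel: 11.4 × ($115 ÷ 2) = 11.4 × $57.50 = $655.50
Total: $112,183.00 + $655.50 = $112,838.50

$112,838.50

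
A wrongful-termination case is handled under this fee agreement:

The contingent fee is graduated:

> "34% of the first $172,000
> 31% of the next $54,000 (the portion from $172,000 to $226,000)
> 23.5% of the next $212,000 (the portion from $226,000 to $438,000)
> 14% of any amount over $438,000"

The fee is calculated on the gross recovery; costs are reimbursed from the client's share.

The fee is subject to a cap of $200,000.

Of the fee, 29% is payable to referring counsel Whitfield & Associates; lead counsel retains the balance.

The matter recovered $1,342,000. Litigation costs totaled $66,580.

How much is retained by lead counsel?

$142,000.00

Fee base is the gross recovery, $1,342,000; costs are reimbursed separately.
First $172,000 at 34% = $58,480.00
Next $54,000 at 31% = $16,740.00
Next $212,000 at 23.5% = $49,820.00
Remaining $904,000 at 14% = $126,560.00
Fee: $58,480.00 + $16,740.00 + $49,820.00 + $126,560.00 = $251,600.00
$251,600.00 exceeds the $200,000 cap, so the fee is capped at $200,000.00.
Referral share: 29% of $200,000.00 = $58,000.00; lead counsel retains $200,000.00 − $58,000.00 = $142,000.00.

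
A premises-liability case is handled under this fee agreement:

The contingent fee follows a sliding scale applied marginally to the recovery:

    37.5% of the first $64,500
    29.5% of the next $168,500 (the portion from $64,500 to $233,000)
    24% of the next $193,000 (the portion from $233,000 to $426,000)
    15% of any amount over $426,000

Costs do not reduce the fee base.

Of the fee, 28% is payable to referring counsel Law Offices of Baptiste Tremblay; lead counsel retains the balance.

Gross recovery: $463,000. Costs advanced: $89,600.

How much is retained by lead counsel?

$90,550.80

Fee base is the gross recovery, $463,000; costs are reimbursed separately.
First $64,500 at 37.5% = $24,187.50
Next $168,500 at 29.5% = $49,707.50
Next $193,000 at 24% = $46,320.00
Remaining $37,000 at 15% = $5,550.00
Fee: $24,187.50 + $49,707.50 + $46,320.00 + $5,550.00 = $125,765.00
Referral share: 28% of $125,765.00 = $35,214.20; lead counsel retains $125,765.00 − $35,214.20 = $90,550.80.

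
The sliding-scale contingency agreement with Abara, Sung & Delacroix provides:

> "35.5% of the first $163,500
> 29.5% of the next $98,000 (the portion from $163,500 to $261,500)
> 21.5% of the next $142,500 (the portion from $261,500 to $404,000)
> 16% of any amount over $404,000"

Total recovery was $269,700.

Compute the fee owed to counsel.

$88,715.50

First $163,500 at 35.5% = $58,042.50
Next $98,000 at 29.5% = $28,910.00
Remaining $8,200 at 21.5% = $1,763.00
Fee: $58,042.50 + $28,910.00 + $1,763.00 = $88,715.50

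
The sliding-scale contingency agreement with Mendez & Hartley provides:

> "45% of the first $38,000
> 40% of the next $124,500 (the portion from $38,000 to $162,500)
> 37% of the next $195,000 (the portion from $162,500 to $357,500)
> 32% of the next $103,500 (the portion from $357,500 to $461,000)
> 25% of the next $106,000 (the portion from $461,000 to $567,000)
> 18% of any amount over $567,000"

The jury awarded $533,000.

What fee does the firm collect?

$190,170.00

First $38,000 at 45% = $17,100.00
Next $124,500 at 40% = $49,800.00
Next $195,000 at 37% = $72,150.00
Next $103,500 at 32% = $33,120.00
Remaining $72,000 at 25% = $18,000.00
Fee: $17,100.00 + $49,800.00 + $72,150.00 + $33,120.00 + $18,000.00 = $190,170.00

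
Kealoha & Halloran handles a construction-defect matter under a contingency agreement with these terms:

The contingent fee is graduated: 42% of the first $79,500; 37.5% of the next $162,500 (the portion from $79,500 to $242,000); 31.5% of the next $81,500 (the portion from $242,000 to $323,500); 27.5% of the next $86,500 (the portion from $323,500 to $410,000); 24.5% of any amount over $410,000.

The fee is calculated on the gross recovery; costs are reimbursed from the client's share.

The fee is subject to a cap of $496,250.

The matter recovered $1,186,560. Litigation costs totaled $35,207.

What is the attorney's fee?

Fee base is the gross recovery, $1,186,560; costs are reimbursed separately.
First $79,500 at 42% = $33,390.00
Next $162,500 at 37.5% = $60,937.50
Next $81,500 at 31.5% = $25,672.50
Next $86,500 at 27.5% = $23,787.50
Remaining $776,560 at 24.5% = $190,257.20
Fee: $33,390.00 + $60,937.50 + $25,672.50 + $23,787.50 + $190,257.20 = $334,044.70
$334,044.70 is under the $496,250 cap.

$334,044.70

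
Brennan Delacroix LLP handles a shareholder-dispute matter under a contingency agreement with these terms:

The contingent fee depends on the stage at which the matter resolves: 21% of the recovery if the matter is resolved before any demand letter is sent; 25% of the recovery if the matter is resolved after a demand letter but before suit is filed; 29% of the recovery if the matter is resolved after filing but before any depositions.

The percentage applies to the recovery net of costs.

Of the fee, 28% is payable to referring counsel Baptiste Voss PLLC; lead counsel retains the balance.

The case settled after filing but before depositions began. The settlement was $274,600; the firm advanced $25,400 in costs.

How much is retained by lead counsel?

Fee base (net of costs): $274,600 − $25,400 = $249,200
The matter settled after filing but before depositions began, so the 29% rate applies.
$249,200 × 29% = $72,268.00
Referral share: 28% of $72,268.00 = $20,235.04; lead counsel retains $72,268.00 − $20,235.04 = $52,032.96.

$52,032.96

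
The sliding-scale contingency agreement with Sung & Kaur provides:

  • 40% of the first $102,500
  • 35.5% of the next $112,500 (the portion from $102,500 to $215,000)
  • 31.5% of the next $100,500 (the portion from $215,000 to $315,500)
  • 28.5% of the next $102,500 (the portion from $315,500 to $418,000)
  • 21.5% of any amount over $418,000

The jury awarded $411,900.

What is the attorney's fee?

$140,069.00

First $102,500 at 40% = $41,000.00
Next $112,500 at 35.5% = $39,937.50
Next $100,500 at 31.5% = $31,657.50
Remaining $96,400 at 28.5% = $27,474.00
Fee: $41,000.00 + $39,937.50 + $31,657.50 + $27,474.00 = $140,069.00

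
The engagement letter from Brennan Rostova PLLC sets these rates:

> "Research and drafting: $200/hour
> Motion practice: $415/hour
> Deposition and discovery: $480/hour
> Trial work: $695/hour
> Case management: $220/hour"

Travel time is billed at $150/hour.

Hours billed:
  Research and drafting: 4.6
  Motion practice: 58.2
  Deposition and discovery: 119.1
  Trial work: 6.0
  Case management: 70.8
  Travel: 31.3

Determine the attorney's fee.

Research and drafting: 4.6 × $200 = $920.00
Motion practice: 58.2 × $415 = $24,153.00
Deposition and discovery: 119.1 × $480 = $57,168.00
Trial work: 6.0 × $695 = $4,170.00
Case management: 70.8 × $220 = $15,576.00
Subtotal: $920.00 + $24,153.00 + $57,168.00 + $4,170.00 + $15,576.00 = $101,987.00
Travel: 31.3 × $150 = $4,695.00
Total: $101,987.00 + $4,695.00 = $106,682.00

$106,682.00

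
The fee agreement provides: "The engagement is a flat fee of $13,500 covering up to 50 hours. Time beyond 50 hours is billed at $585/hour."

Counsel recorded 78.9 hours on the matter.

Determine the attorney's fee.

Flat fee: $13,500.00
Excess hours: 78.9 − 50 = 28.9
Overrun: 28.9 × $585 = $16,906.50
Total: $13,500.00 + $16,906.50 = $30,406.50

$30,406.50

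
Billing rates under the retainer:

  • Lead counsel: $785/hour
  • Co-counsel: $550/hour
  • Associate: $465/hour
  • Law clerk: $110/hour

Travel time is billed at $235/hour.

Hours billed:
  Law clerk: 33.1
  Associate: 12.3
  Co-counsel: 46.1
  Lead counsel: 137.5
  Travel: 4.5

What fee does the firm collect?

$143,710.50

Lead counsel: 137.5 × $785 = $107,937.50
Co-counsel: 46.1 × $550 = $25,355.00
Associate: 12.3 × $465 = $5,719.50
Law clerk: 33.1 × $110 = $3,641.00
Subtotal: $107,937.50 + $25,355.00 + $5,719.50 + $3,641.00 = $142,653.00
Travel: 4.5 × $235 = $1,057.50
Total: $142,653.00 + $1,057.50 = $143,710.50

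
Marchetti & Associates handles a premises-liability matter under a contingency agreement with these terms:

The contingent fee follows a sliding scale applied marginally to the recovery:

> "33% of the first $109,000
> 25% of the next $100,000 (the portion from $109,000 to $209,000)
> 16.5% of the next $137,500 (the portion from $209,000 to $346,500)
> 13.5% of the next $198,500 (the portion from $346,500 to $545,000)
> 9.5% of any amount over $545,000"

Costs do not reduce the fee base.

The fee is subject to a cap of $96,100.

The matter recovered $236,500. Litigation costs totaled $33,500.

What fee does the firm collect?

$65,507.50

Fee base is the gross recovery, $236,500; costs are reimbursed separately.
First $109,000 at 33% = $35,970.00
Next $100,000 at 25% = $25,000.00
Remaining $27,500 at 16.5% = $4,537.50
Fee: $35,970.00 + $25,000.00 + $4,537.50 = $65,507.50
$65,507.50 is under the $96,100 cap.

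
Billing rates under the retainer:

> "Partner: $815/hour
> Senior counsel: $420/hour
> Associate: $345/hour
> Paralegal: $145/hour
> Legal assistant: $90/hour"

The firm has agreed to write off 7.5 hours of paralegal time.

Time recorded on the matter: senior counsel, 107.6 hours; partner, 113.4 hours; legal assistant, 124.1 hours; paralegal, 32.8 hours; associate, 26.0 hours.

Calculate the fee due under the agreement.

$161,420.50

Partner: 113.4 × $815 = $92,421.00
Senior counsel: 107.6 × $420 = $45,192.00
Associate: 26.0 × $345 = $8,970.00
Paralegal: 32.8 × $145 = $4,756.00
Legal assistant: 124.1 × $90 = $11,169.00
Subtotal: $162,508.00
Write-off: 7.5 × $145 = $1,087.50
Total: $162,508.00 − $1,087.50 = $161,420.50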